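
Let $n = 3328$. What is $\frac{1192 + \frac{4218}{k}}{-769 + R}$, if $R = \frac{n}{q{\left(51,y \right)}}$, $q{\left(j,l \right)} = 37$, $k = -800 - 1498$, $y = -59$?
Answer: $- \frac{16865821}{9622875} \approx -1.7527$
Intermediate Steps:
$k = -2298$ ($k = -800 - 1498 = -2298$)
$R = \frac{3328}{37} \approx 89.946$
$\frac{1192 + \frac{4218}{k}}{-769 + R} = \frac{1192 + \frac{4218}{-2298}}{-769 + \frac{3328}{37}} = \frac{1192 + 4218 \left(- \frac{1}{2298}\right)}{- \frac{25125}{37}} = \left(1192 - \frac{703}{383}\right) \left(- \frac{37}{25125}\right) = \frac{455833}{383} \left(- \frac{37}{25125}\right) = - \frac{16865821}{9622875}$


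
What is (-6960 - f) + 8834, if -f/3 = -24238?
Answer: -70840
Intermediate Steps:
f = 72714 (f = -3*(-24238) = 72714)
(-6960 - f) + 8834 = (-6960 - 1*72714) + 8834 = (-6960 - 72714) + 8834 = -79674 + 8834 = -70840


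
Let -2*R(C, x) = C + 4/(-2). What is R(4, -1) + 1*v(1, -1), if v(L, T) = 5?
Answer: 4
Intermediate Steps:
R(C, x) = 1 - C/2 (R(C, x) = -(C + 4/(-2))/2 = -(C + 4*(-½))/2 = -(C - 2)/2 = -(-2 + C)/2 = 1 - C/2)
R(4, -1) + 1*v(1, -1) = (1 - ½*4) + 1*5 = (1 - 2) + 5 = -1 + 5 = 4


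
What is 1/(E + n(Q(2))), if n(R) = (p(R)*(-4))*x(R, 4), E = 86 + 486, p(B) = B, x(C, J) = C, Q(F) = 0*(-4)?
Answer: 1/572 ≈ 0.0017483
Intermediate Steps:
Q(F) = 0
E = 572
n(R) = -4*R² (n(R) = (R*(-4))*R = (-4*R)*R = -4*R²)
1/(E + n(Q(2))) = 1/(572 - 4*0²) = 1/(572 - 4*0) = 1/(572 + 0) = 1/572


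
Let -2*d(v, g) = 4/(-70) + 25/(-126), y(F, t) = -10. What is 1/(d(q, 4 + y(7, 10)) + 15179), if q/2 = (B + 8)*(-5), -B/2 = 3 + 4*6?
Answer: 180/2732243 ≈ 6.5880e-5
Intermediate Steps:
B = -54 (B = -2*(3 + 4*6) = -2*(3 + 24) = -2*27 = -54)
q = 460 (q = 2*((-54 + 8)*(-5)) = 2*(-46*(-5)) = 2*230 = 460)
d(v, g) = 23/180 (d(v, g) = -(4/(-70) + 25/(-126))/2 = -(4*(-1/70) + 25*(-1/126))/2 = -(-2/35 - 25/126)/2 = -½*(-23/90) = 23/180)
1/(d(q, 4 + y(7, 10)) + 15179) = 1/(23/180 + 15179) = 1/(2732243/180) = 180/2732243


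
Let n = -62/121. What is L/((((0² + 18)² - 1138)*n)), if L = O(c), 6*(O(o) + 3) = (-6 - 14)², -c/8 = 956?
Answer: 2101/13764 ≈ 0.15264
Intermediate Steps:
c = -7648 (c = -8*956 = -7648)
O(o) = 191/3 (O(o) = -3 + (-6 - 14)²/6 = -3 + (⅙)*(-20)² = -3 + (⅙)*400 = -3 + 200/3 = 191/3)
n = -62/121 (n = -62*1/121 = -62/121 ≈ -0.51240)
L = 191/3 ≈ 63.667
L/((((0² + 18)² - 1138)*n)) = 191/(3*((((0² + 18)² - 1138)*(-62/121)))) = 191/(3*((((0 + 18)² - 1138)*(-62/121)))) = 191/(3*(((18² - 1138)*(-62/121)))) = 191/(3*(((324 - 1138)*(-62/121)))) = 191/(3*((-814*(-62/121)))) = 191/(3*(4588/11)) = (191/3)*(11/4588) = 2101/13764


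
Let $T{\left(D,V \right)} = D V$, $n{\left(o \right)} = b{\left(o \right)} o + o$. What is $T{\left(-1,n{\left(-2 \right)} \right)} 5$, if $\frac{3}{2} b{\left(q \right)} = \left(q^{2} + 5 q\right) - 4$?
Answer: $- \frac{170}{3} \approx -56.667$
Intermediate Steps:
$b{\left(q \right)} = - \frac{8}{3} + \frac{2 q^{2}}{3} + \frac{10 q}{3}$ ($b{\left(q \right)} = \frac{2 \left(\left(q^{2} + 5 q\right) - 4\right)}{3} = \frac{2 \left(-4 + q^{2} + 5 q\right)}{3} = - \frac{8}{3} + \frac{2 q^{2}}{3} + \frac{10 q}{3}$)
$n{\left(o \right)} = o + o \left(- \frac{8}{3} + \frac{2 o^{2}}{3} + \frac{10 o}{3}\right)$ ($n{\left(o \right)} = \left(- \frac{8}{3} + \frac{2 o^{2}}{3} + \frac{10 o}{3}\right) o + o = o \left(- \frac{8}{3} + \frac{2 o^{2}}{3} + \frac{10 o}{3}\right) + o = o + o \left(- \frac{8}{3} + \frac{2 o^{2}}{3} + \frac{10 o}{3}\right)$)
$T{\left(-1,n{\left(-2 \right)} \right)} 5 = - \frac{\left(-2\right) \left(-5 + 2 \left(-2\right)^{2} + 10 \left(-2\right)\right)}{3} \cdot 5 = - \frac{\left(-2\right) \left(-5 + 2 \cdot 4 - 20\right)}{3} \cdot 5 = - \frac{\left(-2\right) \left(-5 + 8 - 20\right)}{3} \cdot 5 = - \frac{\left(-2\right) \left(-17\right)}{3} \cdot 5 = \left(-1\right) \frac{34}{3} \cdot 5 = \left(- \frac{34}{3}\right) 5 = - \frac{170}{3}$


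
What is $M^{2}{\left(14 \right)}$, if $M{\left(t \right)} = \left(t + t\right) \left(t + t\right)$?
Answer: $614656$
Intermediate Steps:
$M{\left(t \right)} = 4 t^{2}$ ($M{\left(t \right)} = 2 t 2 t = 4 t^{2}$)
$M^{2}{\left(14 \right)} = \left(4 \cdot 14^{2}\right)^{2} = \left(4 \cdot 196\right)^{2} = 784^{2} = 614656$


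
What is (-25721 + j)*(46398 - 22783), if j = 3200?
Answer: -531833415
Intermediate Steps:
(-25721 + j)*(46398 - 22783) = (-25721 + 3200)*(46398 - 22783) = -22521*23615 = -531833415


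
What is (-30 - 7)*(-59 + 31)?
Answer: 1036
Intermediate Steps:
(-30 - 7)*(-59 + 31) = -37*(-28) = 1036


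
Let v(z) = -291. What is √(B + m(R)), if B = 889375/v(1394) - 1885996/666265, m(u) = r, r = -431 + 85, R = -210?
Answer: I*√128000045977663838115/193883115 ≈ 58.353*I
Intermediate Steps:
r = -346
m(u) = -346
B = -593108259211/193883115 (B = 889375/(-291) - 1885996/666265 = 889375*(-1/291) - 1885996*1/666265 = -889375/291 - 1885996/666265 = -593108259211/193883115 ≈ -3059.1)
√(B + m(R)) = √(-593108259211/193883115 - 346) = √(-660191817001/193883115) = I*√128000045977663838115/193883115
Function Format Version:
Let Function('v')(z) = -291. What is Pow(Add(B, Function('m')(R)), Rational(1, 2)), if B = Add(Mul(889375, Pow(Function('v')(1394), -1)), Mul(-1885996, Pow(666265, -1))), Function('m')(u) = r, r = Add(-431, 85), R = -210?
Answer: Mul(Rational(1, 193883115), I, Pow(128000045977663838115, Rational(1, 2))) ≈ Mul(58.353, I)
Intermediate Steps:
r = -346
Function('m')(u) = -346
B = Rational(-593108259211, 193883115) (B = Add(Mul(889375, Pow(-291, -1)), Mul(-1885996, Pow(666265, -1))) = Add(Mul(889375, Rational(-1, 291)), Mul(-1885996, Rational(1, 666265))) = Add(Rational(-889375, 291), Rational(-1885996, 666265)) = Rational(-593108259211, 193883115) ≈ -3059.1)
Pow(Add(B, Function('m')(R)), Rational(1, 2)) = Pow(Add(Rational(-593108259211, 193883115), -346), Rational(1, 2)) = Pow(Rational(-660191817001, 193883115), Rational(1, 2)) = Mul(Rational(1, 193883115), I, Pow(128000045977663838115, Rational(1, 2)))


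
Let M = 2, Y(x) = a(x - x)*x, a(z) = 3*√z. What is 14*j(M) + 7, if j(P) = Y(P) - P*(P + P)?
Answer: -105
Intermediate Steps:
Y(x) = 0 (Y(x) = (3*√(x - x))*x = (3*√0)*x = (3*0)*x = 0*x = 0)
j(P) = -2*P² (j(P) = 0 - P*(P + P) = 0 - P*2*P = 0 - 2*P² = -2*P²)
14*j(M) + 7 = 14*(-2*2²) + 7 = 14*(-2*4) + 7 = 14*(-8) + 7 = -112 + 7 = -105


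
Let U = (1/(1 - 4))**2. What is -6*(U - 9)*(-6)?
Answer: -320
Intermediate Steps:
U = 1/9 (U = (1/(-3))**2 = (-1/3)**2 = 1/9 ≈ 0.11111)
-6*(U - 9)*(-6) = -6*(1/9 - 9)*(-6) = -(-160)*(-6)/3 = -6*160/3 = -320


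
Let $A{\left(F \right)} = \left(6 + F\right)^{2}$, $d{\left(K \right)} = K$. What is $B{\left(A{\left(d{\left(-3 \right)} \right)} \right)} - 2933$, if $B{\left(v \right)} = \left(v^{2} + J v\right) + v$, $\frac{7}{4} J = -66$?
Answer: $- \frac{22277}{7} \approx -3182.4$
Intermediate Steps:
$J = - \frac{264}{7}$ ($J = \frac{4}{7} \left(-66\right) = - \frac{264}{7} \approx -37.714$)
$B{\left(v \right)} = v^{2} - \frac{257 v}{7}$ ($B{\left(v \right)} = \left(v^{2} - \frac{264 v}{7}\right) + v = v^{2} - \frac{257 v}{7}$)
$B{\left(A{\left(d{\left(-3 \right)} \right)} \right)} - 2933 = \frac{\left(6 - 3\right)^{2} \left(-257 + 7 \left(6 - 3\right)^{2}\right)}{7} - 2933 = \frac{3^{2} \left(-257 + 7 \cdot 3^{2}\right)}{7} - 2933 = \frac{1}{7} \cdot 9 \left(-257 + 7 \cdot 9\right) - 2933 = \frac{1}{7} \cdot 9 \left(-257 + 63\right) - 2933 = \frac{1}{7} \cdot 9 \left(-194\right) - 2933 = - \frac{1746}{7} - 2933 = - \frac{22277}{7}$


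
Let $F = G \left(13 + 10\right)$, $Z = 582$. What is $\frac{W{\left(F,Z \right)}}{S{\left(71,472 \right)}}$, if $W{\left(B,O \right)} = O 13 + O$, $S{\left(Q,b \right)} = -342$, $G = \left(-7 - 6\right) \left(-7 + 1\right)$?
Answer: $- \frac{1358}{57} \approx -23.825$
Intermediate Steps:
$G = 78$ ($G = \left(-13\right) \left(-6\right) = 78$)
$F = 1794$ ($F = 78 \left(13 + 10\right) = 78 \cdot 23 = 1794$)
$W{\left(B,O \right)} = 14 O$ ($W{\left(B,O \right)} = 13 O + O = 14 O$)
$\frac{W{\left(F,Z \right)}}{S{\left(71,472 \right)}} = \frac{14 \cdot 582}{-342} = 8148 \left(- \frac{1}{342}\right) = - \frac{1358}{57}$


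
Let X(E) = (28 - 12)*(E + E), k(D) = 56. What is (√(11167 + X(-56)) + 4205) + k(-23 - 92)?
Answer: 4261 + 25*√15 ≈ 4357.8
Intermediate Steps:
X(E) = 32*E (X(E) = 16*(2*E) = 32*E)
(√(11167 + X(-56)) + 4205) + k(-23 - 92) = (√(11167 + 32*(-56)) + 4205) + 56 = (√(11167 - 1792) + 4205) + 56 = (√9375 + 4205) + 56 = (25*√15 + 4205) + 56 = (4205 + 25*√15) + 56 = 4261 + 25*√15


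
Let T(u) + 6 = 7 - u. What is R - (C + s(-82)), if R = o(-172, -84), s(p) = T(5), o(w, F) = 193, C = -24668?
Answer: 24865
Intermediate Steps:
T(u) = 1 - u (T(u) = -6 + (7 - u) = 1 - u)
s(p) = -4 (s(p) = 1 - 1*5 = 1 - 5 = -4)
R = 193
R - (C + s(-82)) = 193 - (-24668 - 4) = 193 - 1*(-24672) = 193 + 24672 = 24865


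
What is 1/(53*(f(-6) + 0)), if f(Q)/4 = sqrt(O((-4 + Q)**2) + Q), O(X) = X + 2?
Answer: sqrt(6)/5088 ≈ 0.00048142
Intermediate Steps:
O(X) = 2 + X
f(Q) = 4*sqrt(2 + Q + (-4 + Q)**2) (f(Q) = 4*sqrt((2 + (-4 + Q)**2) + Q) = 4*sqrt(2 + Q + (-4 + Q)**2))
1/(53*(f(-6) + 0)) = 1/(53*(4*sqrt(2 - 6 + (-4 - 6)**2) + 0)) = 1/(53*(4*sqrt(2 - 6 + (-10)**2) + 0)) = 1/(53*(4*sqrt(2 - 6 + 100) + 0)) = 1/(53*(4*sqrt(96) + 0)) = 1/(53*(4*(4*sqrt(6)) + 0)) = 1/(53*(16*sqrt(6) + 0)) = 1/(53*((16*sqrt(6)))) = (sqrt(6)/96)/53 = sqrt(6)/5088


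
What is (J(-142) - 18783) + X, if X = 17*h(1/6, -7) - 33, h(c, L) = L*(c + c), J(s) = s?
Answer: -56993/3 ≈ -18998.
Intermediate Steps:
h(c, L) = 2*L*c (h(c, L) = L*(2*c) = 2*L*c)
X = -218/3 (X = 17*(2*(-7)/6) - 33 = 17*(2*(-7)*(⅙)) - 33 = 17*(-7/3) - 33 = -119/3 - 33 = -218/3 ≈ -72.667)
(J(-142) - 18783) + X = (-142 - 18783) - 218/3 = -18925 - 218/3 = -56993/3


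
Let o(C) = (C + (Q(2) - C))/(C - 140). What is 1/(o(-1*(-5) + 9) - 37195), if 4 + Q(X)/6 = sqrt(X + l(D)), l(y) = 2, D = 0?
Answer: -21/781093 ≈ -2.6885e-5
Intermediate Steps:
Q(X) = -24 + 6*sqrt(2 + X) (Q(X) = -24 + 6*sqrt(X + 2) = -24 + 6*sqrt(2 + X))
o(C) = -12/(-140 + C) (o(C) = (C + ((-24 + 6*sqrt(2 + 2)) - C))/(C - 140) = (C + ((-24 + 6*sqrt(4)) - C))/(-140 + C) = (C + ((-24 + 6*2) - C))/(-140 + C) = (C + ((-24 + 12) - C))/(-140 + C) = (C + (-12 - C))/(-140 + C) = -12/(-140 + C))
1/(o(-1*(-5) + 9) - 37195) = 1/(-12/(-140 + (-1*(-5) + 9)) - 37195) = 1/(-12/(-140 + (5 + 9)) - 37195) = 1/(-12/(-140 + 14) - 37195) = 1/(-12/(-126) - 37195) = 1/(-12*(-1/126) - 37195) = 1/(2/21 - 37195) = 1/(-781093/21) = -21/781093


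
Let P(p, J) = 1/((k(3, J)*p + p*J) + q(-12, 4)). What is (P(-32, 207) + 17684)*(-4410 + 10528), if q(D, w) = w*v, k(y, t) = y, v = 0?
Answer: 51931541323/480 ≈ 1.0819e+8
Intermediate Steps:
q(D, w) = 0 (q(D, w) = w*0 = 0)
P(p, J) = 1/(3*p + J*p) (P(p, J) = 1/((3*p + p*J) + 0) = 1/((3*p + J*p) + 0) = 1/(3*p + J*p))
(P(-32, 207) + 17684)*(-4410 + 10528) = (1/((-32)*(3 + 207)) + 17684)*(-4410 + 10528) = (-1/32/210 + 17684)*6118 = (-1/32*1/210 + 17684)*6118 = (-1/6720 + 17684)*6118 = (118836479/6720)*6118 = 51931541323/480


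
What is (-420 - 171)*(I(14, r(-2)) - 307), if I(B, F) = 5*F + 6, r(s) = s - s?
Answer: 177891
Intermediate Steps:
r(s) = 0
I(B, F) = 6 + 5*F
(-420 - 171)*(I(14, r(-2)) - 307) = (-420 - 171)*((6 + 5*0) - 307) = -591*((6 + 0) - 307) = -591*(6 - 307) = -591*(-301) = 177891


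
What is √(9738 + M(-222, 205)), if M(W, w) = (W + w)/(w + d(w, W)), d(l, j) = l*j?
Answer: √69161469715/2665 ≈ 98.681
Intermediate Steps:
d(l, j) = j*l
M(W, w) = (W + w)/(w + W*w)
√(9738 + M(-222, 205)) = √(9738 + (-222 + 205)/(205*(1 - 222))) = √(9738 + (1/205)*(-17)/(-221)) = √(9738 + (1/205)*(-1/221)*(-17)) = √(9738 + 1/2665) = √(25951771/2665) = √69161469715/2665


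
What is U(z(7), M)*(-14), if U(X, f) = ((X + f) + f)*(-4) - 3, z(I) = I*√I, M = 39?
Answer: 4410 + 392*√7 ≈ 5447.1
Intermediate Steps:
z(I) = I^(3/2)
U(X, f) = -3 - 8*f - 4*X (U(X, f) = (X + 2*f)*(-4) - 3 = (-8*f - 4*X) - 3 = -3 - 8*f - 4*X)
U(z(7), M)*(-14) = (-3 - 8*39 - 28*√7)*(-14) = (-3 - 312 - 28*√7)*(-14) = (-315 - 28*√7)*(-14) = 4410 + 392*√7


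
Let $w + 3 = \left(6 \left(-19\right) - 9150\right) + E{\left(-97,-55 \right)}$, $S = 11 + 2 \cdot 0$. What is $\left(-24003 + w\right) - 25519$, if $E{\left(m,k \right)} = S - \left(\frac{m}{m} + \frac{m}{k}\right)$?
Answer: $- \frac{3232942}{55} \approx -58781.0$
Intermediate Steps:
$S = 11$ ($S = 11 + 0 = 11$)
$E{\left(m,k \right)} = 10 - \frac{m}{k}$ ($E{\left(m,k \right)} = 11 - \left(\frac{m}{m} + \frac{m}{k}\right) = 11 - \left(1 + \frac{m}{k}\right) = 10 - \frac{m}{k}$)
$w = - \frac{509232}{55}$ ($w = -3 + \left(\left(6 \left(-19\right) - 9150\right) + \left(10 - - \frac{97}{-55}\right)\right) = -3 + \left(\left(-114 - 9150\right) + \left(10 - \left(-97\right) \left(- \frac{1}{55}\right)\right)\right) = -3 + \left(-9264 + \left(10 - \frac{97}{55}\right)\right) = -3 + \left(-9264 + \frac{453}{55}\right) = -3 - \frac{509067}{55} = - \frac{509232}{55} \approx -9258.8$)
$\left(-24003 + w\right) - 25519 = \left(-24003 - \frac{509232}{55}\right) - 25519 = - \frac{1829397}{55} - 25519 = - \frac{3232942}{55}$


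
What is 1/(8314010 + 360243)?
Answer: 1/8674253 ≈ 1.1528e-7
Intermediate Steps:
1/(8314010 + 360243) = 1/8674253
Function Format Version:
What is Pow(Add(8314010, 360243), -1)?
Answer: Rational(1, 8674253) ≈ 1.1528e-7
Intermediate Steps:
Pow(Add(8314010, 360243), -1) = Pow(8674253, -1) = Rational(1, 8674253)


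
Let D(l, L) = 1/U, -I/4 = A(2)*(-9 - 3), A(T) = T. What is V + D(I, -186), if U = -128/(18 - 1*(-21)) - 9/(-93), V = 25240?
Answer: 97198031/3851 ≈ 25240.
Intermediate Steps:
I = 96 (I = -8*(-9 - 3) = -8*(-12) = -4*(-24) = 96)
U = -3851/1209 (U = -128/(18 + 21) - 9*(-1/93) = -128/39 + 3/31 = -3851/1209 ≈ -3.1853)
D(l, L) = -1209/3851 (D(l, L) = 1/(-3851/1209) = -1209/3851)
V + D(I, -186) = 25240 - 1209/3851 = 97198031/3851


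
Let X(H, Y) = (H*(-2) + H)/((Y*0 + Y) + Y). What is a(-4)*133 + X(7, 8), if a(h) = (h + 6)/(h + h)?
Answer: -539/16 ≈ -33.688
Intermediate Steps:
a(h) = (6 + h)/(2*h) (a(h) = (6 + h)/((2*h)) = (6 + h)*(1/(2*h)) = (6 + h)/(2*h))
X(H, Y) = -H/(2*Y) (X(H, Y) = (-2*H + H)/((0 + Y) + Y) = (-H)/(Y + Y) = (-H)/((2*Y)) = (-H)*(1/(2*Y)) = -H/(2*Y))
a(-4)*133 + X(7, 8) = ((1/2)*(6 - 4)/(-4))*133 - 1/2*7/8 = ((1/2)*(-1/4)*2)*133 - 1/2*7*1/8 = -1/4*133 - 7/16 = -133/4 - 7/16 = -539/16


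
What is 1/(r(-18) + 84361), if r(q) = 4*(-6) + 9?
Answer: 1/84346 ≈ 1.1856e-5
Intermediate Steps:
r(q) = -15 (r(q) = -24 + 9 = -15)
1/(r(-18) + 84361) = 1/(-15 + 84361) = 1/84346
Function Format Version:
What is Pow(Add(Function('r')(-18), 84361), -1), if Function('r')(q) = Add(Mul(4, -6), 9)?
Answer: Rational(1, 84346) ≈ 1.1856e-5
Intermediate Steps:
Function('r')(q) = -15 (Function('r')(q) = Add(-24, 9) = -15)
Pow(Add(Function('r')(-18), 84361), -1) = Pow(Add(-15, 84361), -1) = Pow(84346, -1) = Rational(1, 84346)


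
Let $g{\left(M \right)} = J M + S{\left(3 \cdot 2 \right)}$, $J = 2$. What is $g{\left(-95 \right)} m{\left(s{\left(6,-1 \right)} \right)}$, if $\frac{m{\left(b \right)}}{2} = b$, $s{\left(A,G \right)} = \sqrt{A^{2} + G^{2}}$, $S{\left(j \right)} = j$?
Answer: $- 368 \sqrt{37} \approx -2238.5$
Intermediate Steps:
$m{\left(b \right)} = 2 b$
$g{\left(M \right)} = 6 + 2 M$ ($g{\left(M \right)} = 2 M + 3 \cdot 2 = 2 M + 6 = 6 + 2 M$)
$g{\left(-95 \right)} m{\left(s{\left(6,-1 \right)} \right)} = \left(6 + 2 \left(-95\right)\right) 2 \sqrt{6^{2} + \left(-1\right)^{2}} = \left(6 - 190\right) 2 \sqrt{36 + 1} = - 184 \cdot 2 \sqrt{37} = - 368 \sqrt{37}$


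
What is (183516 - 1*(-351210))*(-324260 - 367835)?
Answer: -370081190970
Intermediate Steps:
(183516 - 1*(-351210))*(-324260 - 367835) = (183516 + 351210)*(-692095) = 534726*(-692095) = -370081190970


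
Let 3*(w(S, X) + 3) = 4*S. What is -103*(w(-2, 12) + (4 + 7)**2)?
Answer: -35638/3 ≈ -11879.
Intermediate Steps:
w(S, X) = -3 + 4*S/3 (w(S, X) = -3 + (4*S)/3 = -3 + 4*S/3)
-103*(w(-2, 12) + (4 + 7)**2) = -103*((-3 + (4/3)*(-2)) + (4 + 7)**2) = -103*((-3 - 8/3) + 11**2) = -103*(-17/3 + 121) = -103*346/3 = -35638/3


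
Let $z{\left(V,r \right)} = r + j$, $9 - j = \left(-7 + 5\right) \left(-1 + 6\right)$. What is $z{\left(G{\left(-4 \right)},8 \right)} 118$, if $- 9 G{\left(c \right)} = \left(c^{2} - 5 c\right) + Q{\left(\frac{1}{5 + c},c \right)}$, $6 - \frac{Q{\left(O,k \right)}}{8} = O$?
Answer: $3186$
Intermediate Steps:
$Q{\left(O,k \right)} = 48 - 8 O$
$j = 19$ ($j = 9 - \left(-7 + 5\right) \left(-1 + 6\right) = 9 - \left(-2\right) 5 = 9 - -10 = 9 + 10 = 19$)
$G{\left(c \right)} = - \frac{16}{3} - \frac{c^{2}}{9} + \frac{5 c}{9} + \frac{8}{9 \left(5 + c\right)}$ ($G{\left(c \right)} = - \frac{\left(c^{2} - 5 c\right) + \left(48 - \frac{8}{5 + c}\right)}{9} = - \frac{48 + c^{2} - \frac{8}{5 + c} - 5 c}{9} = - \frac{16}{3} - \frac{c^{2}}{9} + \frac{5 c}{9} + \frac{8}{9 \left(5 + c\right)}$)
$z{\left(V,r \right)} = 19 + r$ ($z{\left(V,r \right)} = r + 19 = 19 + r$)
$z{\left(G{\left(-4 \right)},8 \right)} 118 = \left(19 + 8\right) 118 = 27 \cdot 118 = 3186$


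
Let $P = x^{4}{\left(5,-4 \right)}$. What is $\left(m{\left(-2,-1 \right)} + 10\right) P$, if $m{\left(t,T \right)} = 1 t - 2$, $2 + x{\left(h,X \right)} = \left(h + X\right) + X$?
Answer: $3750$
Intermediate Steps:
$x{\left(h,X \right)} = -2 + h + 2 X$ ($x{\left(h,X \right)} = -2 + \left(\left(h + X\right) + X\right) = -2 + \left(\left(X + h\right) + X\right) = -2 + \left(h + 2 X\right) = -2 + h + 2 X$)
$P = 625$ ($P = \left(-2 + 5 + 2 \left(-4\right)\right)^{4} = \left(-2 + 5 - 8\right)^{4} = \left(-5\right)^{4} = 625$)
$m{\left(t,T \right)} = -2 + t$ ($m{\left(t,T \right)} = t - 2 = -2 + t$)
$\left(m{\left(-2,-1 \right)} + 10\right) P = \left(\left(-2 - 2\right) + 10\right) 625 = \left(-4 + 10\right) 625 = 6 \cdot 625 = 3750$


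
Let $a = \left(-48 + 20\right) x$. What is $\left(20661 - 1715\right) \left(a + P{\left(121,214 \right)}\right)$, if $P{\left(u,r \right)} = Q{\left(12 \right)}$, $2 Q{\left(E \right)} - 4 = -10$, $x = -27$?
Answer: $14266338$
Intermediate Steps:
$Q{\left(E \right)} = -3$ ($Q{\left(E \right)} = 2 + \frac{1}{2} \left(-10\right) = 2 - 5 = -3$)
$P{\left(u,r \right)} = -3$
$a = 756$ ($a = \left(-48 + 20\right) \left(-27\right) = \left(-28\right) \left(-27\right) = 756$)
$\left(20661 - 1715\right) \left(a + P{\left(121,214 \right)}\right) = \left(20661 - 1715\right) \left(756 - 3\right) = 18946 \cdot 753 = 14266338$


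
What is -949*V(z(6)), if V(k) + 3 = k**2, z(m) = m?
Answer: -31317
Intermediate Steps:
V(k) = -3 + k**2
-949*V(z(6)) = -949*(-3 + 6**2) = -949*(-3 + 36) = -949*33 = -31317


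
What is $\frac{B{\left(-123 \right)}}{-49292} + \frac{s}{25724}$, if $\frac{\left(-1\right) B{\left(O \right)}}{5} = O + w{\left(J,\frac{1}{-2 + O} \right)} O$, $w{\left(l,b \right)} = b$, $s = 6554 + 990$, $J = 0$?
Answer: $\frac{556508047}{1981230325} \approx 0.28089$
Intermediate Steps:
$s = 7544$
$B{\left(O \right)} = - 5 O - \frac{5 O}{-2 + O}$ ($B{\left(O \right)} = - 5 \left(O + \frac{O}{-2 + O}\right) = - 5 O - \frac{5 O}{-2 + O}$)
$\frac{B{\left(-123 \right)}}{-49292} + \frac{s}{25724} = \frac{5 \left(-123\right) \frac{1}{-2 - 123} \left(1 - -123\right)}{-49292} + \frac{7544}{25724} = 5 \left(-123\right) \frac{1}{-125} \left(1 + 123\right) \left(- \frac{1}{49292}\right) + 7544 \cdot \frac{1}{25724} = 5 \left(-123\right) \left(- \frac{1}{125}\right) 124 \left(- \frac{1}{49292}\right) + \frac{1886}{6431} = \frac{15252}{25} \left(- \frac{1}{49292}\right) + \frac{1886}{6431} = - \frac{3813}{308075} + \frac{1886}{6431} = \frac{556508047}{1981230325}$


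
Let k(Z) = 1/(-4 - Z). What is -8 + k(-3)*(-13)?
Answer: 5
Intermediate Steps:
-8 + k(-3)*(-13) = -8 - 1/(4 - 3)*(-13) = -8 - 1/1*(-13) = -8 - 1*1*(-13) = -8 - 1*(-13) = -8 + 13 = 5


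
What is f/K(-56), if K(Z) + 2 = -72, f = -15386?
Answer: 7693/37 ≈ 207.92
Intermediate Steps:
K(Z) = -74 (K(Z) = -2 - 72 = -74)
f/K(-56) = -15386/(-74) = -15386*(-1/74) = 7693/37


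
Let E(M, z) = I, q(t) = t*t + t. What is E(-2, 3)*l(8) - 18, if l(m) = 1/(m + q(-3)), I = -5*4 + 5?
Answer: -267/14 ≈ -19.071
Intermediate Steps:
I = -15 (I = -20 + 5 = -15)
q(t) = t + t² (q(t) = t² + t = t + t²)
E(M, z) = -15
l(m) = 1/(6 + m) (l(m) = 1/(m - 3*(1 - 3)) = 1/(m - 3*(-2)) = 1/(m + 6) = 1/(6 + m))
E(-2, 3)*l(8) - 18 = -15/(6 + 8) - 18 = -15/14 - 18 = -267/14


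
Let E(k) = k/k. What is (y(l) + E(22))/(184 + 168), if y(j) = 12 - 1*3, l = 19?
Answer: 5/176 ≈ 0.028409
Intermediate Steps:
y(j) = 9 (y(j) = 12 - 3 = 9)
E(k) = 1
(y(l) + E(22))/(184 + 168) = (9 + 1)/(184 + 168) = 10/352 = 10*(1/352) = 5/176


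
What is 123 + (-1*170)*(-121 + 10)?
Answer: 18993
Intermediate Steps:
123 + (-1*170)*(-121 + 10) = 123 - 170*(-111) = 123 + 18870 = 18993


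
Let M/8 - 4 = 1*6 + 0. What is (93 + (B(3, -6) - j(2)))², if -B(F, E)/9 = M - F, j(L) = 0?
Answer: 360000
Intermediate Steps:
M = 80 (M = 32 + 8*(1*6 + 0) = 32 + 8*(6 + 0) = 32 + 8*6 = 32 + 48 = 80)
B(F, E) = -720 + 9*F (B(F, E) = -9*(80 - F) = -720 + 9*F)
(93 + (B(3, -6) - j(2)))² = (93 + ((-720 + 9*3) - 1*0))² = (93 + ((-720 + 27) + 0))² = (93 + (-693 + 0))² = (93 - 693)² = (-600)² = 360000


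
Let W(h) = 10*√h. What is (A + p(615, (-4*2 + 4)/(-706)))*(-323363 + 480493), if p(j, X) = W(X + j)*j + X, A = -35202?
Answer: -1952545147520/353 + 966349500*√76635241/353 ≈ 1.8434e+10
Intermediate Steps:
p(j, X) = X + 10*j*√(X + j) (p(j, X) = (10*√(X + j))*j + X = 10*j*√(X + j) + X = X + 10*j*√(X + j))
(A + p(615, (-4*2 + 4)/(-706)))*(-323363 + 480493) = (-35202 + ((-4*2 + 4)/(-706) + 10*615*√((-4*2 + 4)/(-706) + 615)))*(-323363 + 480493) = (-35202 + ((-8 + 4)*(-1/706) + 10*615*√((-8 + 4)*(-1/706) + 615)))*157130 = (-35202 + (-4*(-1/706) + 10*615*√(-4*(-1/706) + 615)))*157130 = (-35202 + (2/353 + 10*615*√(2/353 + 615)))*157130 = (-35202 + (2/353 + 10*615*√(217097/353)))*157130 = (-35202 + (2/353 + 10*615*(√76635241/353)))*157130 = (-35202 + (2/353 + 6150*√76635241/353))*157130 = (-12426304/353 + 6150*√76635241/353)*157130 = -1952545147520/353 + 966349500*√76635241/353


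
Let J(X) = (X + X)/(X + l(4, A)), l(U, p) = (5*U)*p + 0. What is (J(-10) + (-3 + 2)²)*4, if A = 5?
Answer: 28/9 ≈ 3.1111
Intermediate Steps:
l(U, p) = 5*U*p (l(U, p) = 5*U*p + 0 = 5*U*p)
J(X) = 2*X/(100 + X) (J(X) = (X + X)/(X + 5*4*5) = (2*X)/(X + 100) = (2*X)/(100 + X) = 2*X/(100 + X))
(J(-10) + (-3 + 2)²)*4 = (2*(-10)/(100 - 10) + (-3 + 2)²)*4 = (2*(-10)/90 + (-1)²)*4 = (2*(-10)*(1/90) + 1)*4 = (-2/9 + 1)*4 = (7/9)*4 = 28/9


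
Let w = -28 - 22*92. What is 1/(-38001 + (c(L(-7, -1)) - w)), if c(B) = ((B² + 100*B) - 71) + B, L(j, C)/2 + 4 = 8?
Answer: -1/35148 ≈ -2.8451e-5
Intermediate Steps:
L(j, C) = 8 (L(j, C) = -8 + 2*8 = -8 + 16 = 8)
c(B) = -71 + B² + 101*B (c(B) = (-71 + B² + 100*B) + B = -71 + B² + 101*B)
w = -2052 (w = -28 - 2024 = -2052)
1/(-38001 + (c(L(-7, -1)) - w)) = 1/(-38001 + ((-71 + 8² + 101*8) - 1*(-2052))) = 1/(-38001 + ((-71 + 64 + 808) + 2052)) = 1/(-38001 + (801 + 2052)) = 1/(-38001 + 2853) = 1/(-35148) = -1/35148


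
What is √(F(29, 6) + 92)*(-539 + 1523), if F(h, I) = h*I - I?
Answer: 1968*√65 ≈ 15867.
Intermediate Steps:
F(h, I) = -I + I*h (F(h, I) = I*h - I = -I + I*h)
√(F(29, 6) + 92)*(-539 + 1523) = √(6*(-1 + 29) + 92)*(-539 + 1523) = √(6*28 + 92)*984 = √(168 + 92)*984 = √260*984 = (2*√65)*984 = 1968*√65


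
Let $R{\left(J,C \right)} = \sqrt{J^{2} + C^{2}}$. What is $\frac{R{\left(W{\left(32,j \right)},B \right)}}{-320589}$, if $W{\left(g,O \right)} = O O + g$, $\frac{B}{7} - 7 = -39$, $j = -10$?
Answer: $- \frac{260}{320589} \approx -0.00081101$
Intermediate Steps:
$B = -224$ ($B = 49 + 7 \left(-39\right) = 49 - 273 = -224$)
$W{\left(g,O \right)} = g + O^{2}$ ($W{\left(g,O \right)} = O^{2} + g = g + O^{2}$)
$R{\left(J,C \right)} = \sqrt{C^{2} + J^{2}}$
$\frac{R{\left(W{\left(32,j \right)},B \right)}}{-320589} = \frac{\sqrt{\left(-224\right)^{2} + \left(32 + \left(-10\right)^{2}\right)^{2}}}{-320589} = \sqrt{50176 + \left(32 + 100\right)^{2}} \left(- \frac{1}{320589}\right) = \sqrt{50176 + 132^{2}} \left(- \frac{1}{320589}\right) = \sqrt{50176 + 17424} \left(- \frac{1}{320589}\right) = \sqrt{67600} \left(- \frac{1}{320589}\right) = 260 \left(- \frac{1}{320589}\right) = - \frac{260}{320589}$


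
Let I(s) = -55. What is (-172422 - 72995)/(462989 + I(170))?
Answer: -245417/462934 ≈ -0.53013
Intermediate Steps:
(-172422 - 72995)/(462989 + I(170)) = (-172422 - 72995)/(462989 - 55) = -245417/462934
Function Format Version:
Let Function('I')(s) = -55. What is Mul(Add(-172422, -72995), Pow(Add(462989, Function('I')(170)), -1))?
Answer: Rational(-245417, 462934) ≈ -0.53013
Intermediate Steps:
Mul(Add(-172422, -72995), Pow(Add(462989, Function('I')(170)), -1)) = Mul(Add(-172422, -72995), Pow(Add(462989, -55), -1)) = Mul(-245417, Pow(462934, -1)) = Mul(-245417, Rational(1, 462934)) = Rational(-245417, 462934)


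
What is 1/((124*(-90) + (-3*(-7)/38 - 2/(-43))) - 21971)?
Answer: -1634/54135075 ≈ -3.0184e-5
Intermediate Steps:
1/((124*(-90) + (-3*(-7)/38 - 2/(-43))) - 21971) = 1/((-11160 + (21*(1/38) - 2*(-1/43))) - 21971) = 1/((-11160 + (21/38 + 2/43)) - 21971) = 1/((-11160 + 979/1634) - 21971) = 1/(-18234461/1634 - 21971) = 1/(-54135075/1634) = -1634/54135075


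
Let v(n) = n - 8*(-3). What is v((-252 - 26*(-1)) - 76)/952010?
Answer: -139/476005 ≈ -0.00029201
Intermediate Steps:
v(n) = 24 + n (v(n) = n + 24 = 24 + n)
v((-252 - 26*(-1)) - 76)/952010 = (24 + ((-252 - 26*(-1)) - 76))/952010 = (24 + ((-252 + 26) - 76))*(1/952010) = (24 + (-226 - 76))*(1/952010) = (24 - 302)*(1/952010) = -278*1/952010 = -139/476005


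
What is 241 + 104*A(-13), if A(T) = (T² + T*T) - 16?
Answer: 33729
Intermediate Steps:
A(T) = -16 + 2*T² (A(T) = (T² + T²) - 16 = 2*T² - 16 = -16 + 2*T²)
241 + 104*A(-13) = 241 + 104*(-16 + 2*(-13)²) = 241 + 104*(-16 + 2*169) = 241 + 104*(-16 + 338) = 241 + 104*322 = 241 + 33488 = 33729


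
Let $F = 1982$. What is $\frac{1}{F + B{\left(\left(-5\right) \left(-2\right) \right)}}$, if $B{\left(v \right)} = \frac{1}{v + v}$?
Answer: $\frac{20}{39641} \approx 0.00050453$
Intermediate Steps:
$B{\left(v \right)} = \frac{1}{2 v}$
$\frac{1}{F + B{\left(\left(-5\right) \left(-2\right) \right)}} = \frac{1}{1982 + \frac{1}{2 \left(\left(-5\right) \left(-2\right)\right)}} = \frac{1}{1982 + \frac{1}{2 \cdot 10}} = \frac{1}{1982 + \frac{1}{2} \cdot \frac{1}{10}} = \frac{1}{1982 + \frac{1}{20}} = \frac{1}{\frac{39641}{20}} = \frac{20}{39641}$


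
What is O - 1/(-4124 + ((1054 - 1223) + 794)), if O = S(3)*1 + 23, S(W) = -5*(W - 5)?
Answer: 115468/3499 ≈ 33.000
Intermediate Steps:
S(W) = 25 - 5*W (S(W) = -5*(-5 + W) = 25 - 5*W)
O = 33 (O = (25 - 5*3)*1 + 23 = (25 - 15)*1 + 23 = 10*1 + 23 = 10 + 23 = 33)
O - 1/(-4124 + ((1054 - 1223) + 794)) = 33 - 1/(-4124 + ((1054 - 1223) + 794)) = 33 - 1/(-4124 + (-169 + 794)) = 33 - 1/(-4124 + 625) = 33 - 1/(-3499) = 33 - 1*(-1/3499) = 33 + 1/3499 = 115468/3499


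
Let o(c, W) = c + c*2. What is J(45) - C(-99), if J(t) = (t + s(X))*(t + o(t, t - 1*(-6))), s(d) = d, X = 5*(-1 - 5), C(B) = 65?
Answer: 2635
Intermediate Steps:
X = -30 (X = 5*(-6) = -30)
o(c, W) = 3*c (o(c, W) = c + 2*c = 3*c)
J(t) = 4*t*(-30 + t) (J(t) = (t - 30)*(t + 3*t) = (-30 + t)*(4*t) = 4*t*(-30 + t))
J(45) - C(-99) = 4*45*(-30 + 45) - 1*65 = 4*45*15 - 65 = 2700 - 65 = 2635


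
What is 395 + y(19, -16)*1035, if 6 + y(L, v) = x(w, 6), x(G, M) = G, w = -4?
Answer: -9955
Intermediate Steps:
y(L, v) = -10 (y(L, v) = -6 - 4 = -10)
395 + y(19, -16)*1035 = 395 - 10*1035 = 395 - 10350 = -9955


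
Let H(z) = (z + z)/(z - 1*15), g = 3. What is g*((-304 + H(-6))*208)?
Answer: -1325376/7 ≈ -1.8934e+5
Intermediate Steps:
H(z) = 2*z/(-15 + z) (H(z) = (2*z)/(z - 15) = (2*z)/(-15 + z) = 2*z/(-15 + z))
g*((-304 + H(-6))*208) = 3*((-304 + 2*(-6)/(-15 - 6))*208) = 3*((-304 + 2*(-6)/(-21))*208) = 3*((-304 + 2*(-6)*(-1/21))*208) = 3*((-304 + 4/7)*208) = 3*(-2124/7*208) = 3*(-441792/7) = -1325376/7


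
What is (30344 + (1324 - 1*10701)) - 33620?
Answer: -12653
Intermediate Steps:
(30344 + (1324 - 1*10701)) - 33620 = (30344 + (1324 - 10701)) - 33620 = (30344 - 9377) - 33620 = 20967 - 33620 = -12653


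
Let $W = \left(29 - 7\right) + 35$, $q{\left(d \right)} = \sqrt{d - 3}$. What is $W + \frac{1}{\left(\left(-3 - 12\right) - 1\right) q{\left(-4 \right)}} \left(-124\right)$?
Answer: $57 - \frac{31 i \sqrt{7}}{28} \approx 57.0 - 2.9292 i$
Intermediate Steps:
$q{\left(d \right)} = \sqrt{-3 + d}$
$W = 57$ ($W = 22 + 35 = 57$)
$W + \frac{1}{\left(\left(-3 - 12\right) - 1\right) q{\left(-4 \right)}} \left(-124\right) = 57 + \frac{1}{\left(\left(-3 - 12\right) - 1\right) \sqrt{-3 - 4}} \left(-124\right) = 57 + \frac{1}{\left(\left(-3 - 12\right) - 1\right) \sqrt{-7}} \left(-124\right) = 57 + \frac{1}{\left(-15 - 1\right) i \sqrt{7}} \left(-124\right) = 57 + \frac{1}{\left(-16\right) i \sqrt{7}} \left(-124\right) = 57 + \frac{i \sqrt{7}}{112} \left(-124\right) = 57 - \frac{31 i \sqrt{7}}{28}$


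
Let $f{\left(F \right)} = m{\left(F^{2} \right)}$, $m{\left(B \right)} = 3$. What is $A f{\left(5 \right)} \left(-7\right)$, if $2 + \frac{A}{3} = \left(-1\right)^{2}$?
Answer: $63$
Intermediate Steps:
$f{\left(F \right)} = 3$
$A = -3$ ($A = -6 + 3 \left(-1\right)^{2} = -6 + 3 \cdot 1 = -6 + 3 = -3$)
$A f{\left(5 \right)} \left(-7\right) = \left(-3\right) 3 \left(-7\right) = \left(-9\right) \left(-7\right) = 63$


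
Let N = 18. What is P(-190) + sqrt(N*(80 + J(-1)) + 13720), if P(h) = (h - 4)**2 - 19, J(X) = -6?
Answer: 37617 + 2*sqrt(3763) ≈ 37740.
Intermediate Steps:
P(h) = -19 + (-4 + h)**2 (P(h) = (-4 + h)**2 - 19 = -19 + (-4 + h)**2)
P(-190) + sqrt(N*(80 + J(-1)) + 13720) = (-19 + (-4 - 190)**2) + sqrt(18*(80 - 6) + 13720) = (-19 + (-194)**2) + sqrt(18*74 + 13720) = (-19 + 37636) + sqrt(1332 + 13720) = 37617 + sqrt(15052) = 37617 + 2*sqrt(3763)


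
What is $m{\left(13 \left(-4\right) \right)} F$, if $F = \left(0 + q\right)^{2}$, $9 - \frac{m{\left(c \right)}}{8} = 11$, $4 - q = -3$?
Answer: $-784$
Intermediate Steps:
$q = 7$ ($q = 4 - -3 = 4 + 3 = 7$)
$m{\left(c \right)} = -16$ ($m{\left(c \right)} = 72 - 88 = -16$)
$F = 49$ ($F = \left(0 + 7\right)^{2} = 7^{2} = 49$)
$m{\left(13 \left(-4\right) \right)} F = \left(-16\right) 49 = -784$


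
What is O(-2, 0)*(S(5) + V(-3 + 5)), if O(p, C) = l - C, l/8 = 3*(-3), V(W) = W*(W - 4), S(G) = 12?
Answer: -576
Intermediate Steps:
V(W) = W*(-4 + W)
l = -72 (l = 8*(3*(-3)) = 8*(-9) = -72)
O(p, C) = -72 - C
O(-2, 0)*(S(5) + V(-3 + 5)) = (-72 - 1*0)*(12 + (-3 + 5)*(-4 + (-3 + 5))) = (-72 + 0)*(12 + 2*(-4 + 2)) = -72*(12 + 2*(-2)) = -72*(12 - 4) = -72*8 = -576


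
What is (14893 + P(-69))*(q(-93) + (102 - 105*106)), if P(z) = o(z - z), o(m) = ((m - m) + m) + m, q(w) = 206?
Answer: -161172046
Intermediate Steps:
o(m) = 2*m (o(m) = (0 + m) + m = m + m = 2*m)
P(z) = 0 (P(z) = 2*(z - z) = 2*0 = 0)
(14893 + P(-69))*(q(-93) + (102 - 105*106)) = (14893 + 0)*(206 + (102 - 105*106)) = 14893*(206 + (102 - 11130)) = 14893*(206 - 11028) = 14893*(-10822) = -161172046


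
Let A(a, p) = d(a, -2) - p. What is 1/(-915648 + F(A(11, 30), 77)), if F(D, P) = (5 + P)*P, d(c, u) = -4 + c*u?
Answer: -1/909334 ≈ -1.0997e-6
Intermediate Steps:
A(a, p) = -4 - p - 2*a (A(a, p) = (-4 + a*(-2)) - p = (-4 - 2*a) - p = -4 - p - 2*a)
F(D, P) = P*(5 + P)
1/(-915648 + F(A(11, 30), 77)) = 1/(-915648 + 77*(5 + 77)) = 1/(-915648 + 77*82) = 1/(-915648 + 6314) = 1/(-909334) = -1/909334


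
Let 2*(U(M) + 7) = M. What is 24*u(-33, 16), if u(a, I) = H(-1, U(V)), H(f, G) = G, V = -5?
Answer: -228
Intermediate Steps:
U(M) = -7 + M/2
u(a, I) = -19/2 (u(a, I) = -7 + (½)*(-5) = -7 - 5/2 = -19/2)
24*u(-33, 16) = 24*(-19/2) = -228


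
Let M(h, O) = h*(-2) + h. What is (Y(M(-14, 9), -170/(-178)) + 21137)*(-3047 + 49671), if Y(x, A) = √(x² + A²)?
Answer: 985491488 + 46624*√1559741/89 ≈ 9.8615e+8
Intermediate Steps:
M(h, O) = -h (M(h, O) = -2*h + h = -h)
Y(x, A) = √(A² + x²)
(Y(M(-14, 9), -170/(-178)) + 21137)*(-3047 + 49671) = (√((-170/(-178))² + (-1*(-14))²) + 21137)*(-3047 + 49671) = (√((-170*(-1/178))² + 14²) + 21137)*46624 = (√((85/89)² + 196) + 21137)*46624 = (√(7225/7921 + 196) + 21137)*46624 = (√(1559741/7921) + 21137)*46624 = (√1559741/89 + 21137)*46624 = (21137 + √1559741/89)*46624 = 985491488 + 46624*√1559741/89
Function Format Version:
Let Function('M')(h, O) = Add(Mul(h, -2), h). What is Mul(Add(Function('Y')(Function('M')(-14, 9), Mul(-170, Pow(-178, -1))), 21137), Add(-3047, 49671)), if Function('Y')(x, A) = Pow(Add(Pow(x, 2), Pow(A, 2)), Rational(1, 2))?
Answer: Add(985491488, Mul(Rational(46624, 89), Pow(1559741, Rational(1, 2)))) ≈ 9.8615e+8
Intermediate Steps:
Function('M')(h, O) = Mul(-1, h) (Function('M')(h, O) = Add(Mul(-2, h), h) = Mul(-1, h))
Function('Y')(x, A) = Pow(Add(Pow(A, 2), Pow(x, 2)), Rational(1, 2))
Mul(Add(Function('Y')(Function('M')(-14, 9), Mul(-170, Pow(-178, -1))), 21137), Add(-3047, 49671)) = Mul(Add(Pow(Add(Pow(Mul(-170, Pow(-178, -1)), 2), Pow(Mul(-1, -14), 2)), Rational(1, 2)), 21137), Add(-3047, 49671)) = Mul(Add(Pow(Add(Pow(Mul(-170, Rational(-1, 178)), 2), Pow(14, 2)), Rational(1, 2)), 21137), 46624) = Mul(Add(Pow(Add(Pow(Rational(85, 89), 2), 196), Rational(1, 2)), 21137), 46624) = Mul(Add(Pow(Add(Rational(7225, 7921), 196), Rational(1, 2)), 21137), 46624) = Mul(Add(Pow(Rational(1559741, 7921), Rational(1, 2)), 21137), 46624) = Mul(Add(Mul(Rational(1, 89), Pow(1559741, Rational(1, 2))), 21137), 46624) = Mul(Add(21137, Mul(Rational(1, 89), Pow(1559741, Rational(1, 2)))), 46624) = Add(985491488, Mul(Rational(46624, 89), Pow(1559741, Rational(1, 2))))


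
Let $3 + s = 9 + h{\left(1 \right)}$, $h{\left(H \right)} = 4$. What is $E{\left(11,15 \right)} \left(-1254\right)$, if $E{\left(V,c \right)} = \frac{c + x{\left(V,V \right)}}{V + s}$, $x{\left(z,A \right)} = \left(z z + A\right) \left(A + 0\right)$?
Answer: $- \frac{613206}{7} \approx -87601.0$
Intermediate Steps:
$x{\left(z,A \right)} = A \left(A + z^{2}\right)$ ($x{\left(z,A \right)} = \left(z^{2} + A\right) A = \left(A + z^{2}\right) A = A \left(A + z^{2}\right)$)
$s = 10$ ($s = -3 + \left(9 + 4\right) = -3 + 13 = 10$)
$E{\left(V,c \right)} = \frac{c + V \left(V + V^{2}\right)}{10 + V}$ ($E{\left(V,c \right)} = \frac{c + V \left(V + V^{2}\right)}{V + 10} = \frac{c + V \left(V + V^{2}\right)}{10 + V}$)
$E{\left(11,15 \right)} \left(-1254\right) = \frac{15 + 11^{2} \left(1 + 11\right)}{10 + 11} \left(-1254\right) = \frac{15 + 121 \cdot 12}{21} \left(-1254\right) = \frac{15 + 1452}{21} \left(-1254\right) = \frac{1}{21} \cdot 1467 \left(-1254\right) = \frac{489}{7} \left(-1254\right) = - \frac{613206}{7}$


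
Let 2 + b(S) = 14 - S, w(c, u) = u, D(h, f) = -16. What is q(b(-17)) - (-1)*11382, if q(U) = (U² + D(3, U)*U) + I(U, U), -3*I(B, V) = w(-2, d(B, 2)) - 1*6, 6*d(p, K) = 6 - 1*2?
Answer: 105847/9 ≈ 11761.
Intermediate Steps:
d(p, K) = ⅔ (d(p, K) = (6 - 1*2)/6 = (6 - 2)/6 = (⅙)*4 = ⅔)
b(S) = 12 - S (b(S) = -2 + (14 - S) = 12 - S)
I(B, V) = 16/9 (I(B, V) = -(⅔ - 1*6)/3 = -(⅔ - 6)/3 = -⅓*(-16/3) = 16/9)
q(U) = 16/9 + U² - 16*U (q(U) = (U² - 16*U) + 16/9 = 16/9 + U² - 16*U)
q(b(-17)) - (-1)*11382 = (16/9 + (12 - 1*(-17))² - 16*(12 - 1*(-17))) - (-1)*11382 = (16/9 + (12 + 17)² - 16*(12 + 17)) - 1*(-11382) = (16/9 + 29² - 16*29) + 11382 = (16/9 + 841 - 464) + 11382 = 3409/9 + 11382 = 105847/9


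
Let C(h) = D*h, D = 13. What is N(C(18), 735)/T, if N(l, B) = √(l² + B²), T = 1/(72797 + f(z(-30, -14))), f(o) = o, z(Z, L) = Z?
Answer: 218301*√66109 ≈ 5.6129e+7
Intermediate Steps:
C(h) = 13*h
T = 1/72767 (T = 1/(72797 - 30) = 1/72767 ≈ 1.3742e-5)
N(l, B) = √(B² + l²)
N(C(18), 735)/T = √(735² + (13*18)²)/(1/72767) = √(540225 + 234²)*72767 = √(540225 + 54756)*72767 = √594981*72767 = (3*√66109)*72767 = 218301*√66109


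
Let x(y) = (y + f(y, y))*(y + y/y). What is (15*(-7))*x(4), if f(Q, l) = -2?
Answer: -1050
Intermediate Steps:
x(y) = (1 + y)*(-2 + y) (x(y) = (y - 2)*(y + y/y) = (-2 + y)*(y + 1) = (-2 + y)*(1 + y) = (1 + y)*(-2 + y))
(15*(-7))*x(4) = (15*(-7))*(-2 + 4**2 - 1*4) = -105*(-2 + 16 - 4) = -105*10 = -1050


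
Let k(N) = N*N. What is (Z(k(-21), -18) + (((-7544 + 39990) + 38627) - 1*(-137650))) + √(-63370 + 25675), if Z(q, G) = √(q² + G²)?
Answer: 208723 + 9*√2405 + I*√37695 ≈ 2.0916e+5 + 194.15*I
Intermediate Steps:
k(N) = N²
Z(q, G) = √(G² + q²)
(Z(k(-21), -18) + (((-7544 + 39990) + 38627) - 1*(-137650))) + √(-63370 + 25675) = (√((-18)² + ((-21)²)²) + (((-7544 + 39990) + 38627) - 1*(-137650))) + √(-63370 + 25675) = (√(324 + 441²) + ((32446 + 38627) + 137650)) + √(-37695) = (√(324 + 194481) + (71073 + 137650)) + I*√37695 = (√194805 + 208723) + I*√37695 = (9*√2405 + 208723) + I*√37695 = (208723 + 9*√2405) + I*√37695 = 208723 + 9*√2405 + I*√37695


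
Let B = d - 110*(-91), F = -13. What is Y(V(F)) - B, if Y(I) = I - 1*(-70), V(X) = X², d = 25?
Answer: -9796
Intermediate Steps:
B = 10035 (B = 25 - 110*(-91) = 25 + 10010 = 10035)
Y(I) = 70 + I (Y(I) = I + 70 = 70 + I)
Y(V(F)) - B = (70 + (-13)²) - 1*10035 = (70 + 169) - 10035 = 239 - 10035 = -9796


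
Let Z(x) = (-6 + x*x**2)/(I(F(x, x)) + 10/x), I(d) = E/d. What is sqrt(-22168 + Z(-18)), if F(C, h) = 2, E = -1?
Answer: 2*I*sqrt(1501513)/19 ≈ 128.99*I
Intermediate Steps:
I(d) = -1/d
Z(x) = (-6 + x**3)/(-1/2 + 10/x) (Z(x) = (-6 + x*x**2)/(-1/2 + 10/x) = (-6 + x**3)/(-1*1/2 + 10/x) = (-6 + x**3)/(-1/2 + 10/x))
sqrt(-22168 + Z(-18)) = sqrt(-22168 + 2*(-18)*(-6 + (-18)**3)/(20 - 1*(-18))) = sqrt(-22168 + 2*(-18)*(-6 - 5832)/(20 + 18)) = sqrt(-22168 + 2*(-18)*(-5838)/38) = sqrt(-22168 + 2*(-18)*(1/38)*(-5838)) = sqrt(-22168 + 105084/19) = sqrt(-316108/19) = 2*I*sqrt(1501513)/19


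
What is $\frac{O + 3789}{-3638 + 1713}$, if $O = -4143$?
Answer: $\frac{354}{1925} \approx 0.1839$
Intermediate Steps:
$\frac{O + 3789}{-3638 + 1713} = \frac{-4143 + 3789}{-3638 + 1713} = - \frac{354}{-1925} = \left(-354\right) \left(- \frac{1}{1925}\right) = \frac{354}{1925}$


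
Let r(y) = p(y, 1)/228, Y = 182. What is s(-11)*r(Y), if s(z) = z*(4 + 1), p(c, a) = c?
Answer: -5005/114 ≈ -43.904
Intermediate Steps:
r(y) = y/228
s(z) = 5*z (s(z) = z*5 = 5*z)
s(-11)*r(Y) = (5*(-11))*((1/228)*182) = -55*91/114 = -5005/114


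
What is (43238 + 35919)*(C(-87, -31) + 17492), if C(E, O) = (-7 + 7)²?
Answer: 1384614244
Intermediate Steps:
C(E, O) = 0 (C(E, O) = 0² = 0)
(43238 + 35919)*(C(-87, -31) + 17492) = (43238 + 35919)*(0 + 17492) = 79157*17492 = 1384614244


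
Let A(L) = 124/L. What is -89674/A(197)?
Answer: -8832889/62 ≈ -1.4247e+5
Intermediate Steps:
-89674/A(197) = -89674/(124/197) = -89674/(124*(1/197)) = -89674/124/197 = -89674*197/124 = -8832889/62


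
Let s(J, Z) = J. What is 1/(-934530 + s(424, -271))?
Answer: -1/934106 ≈ -1.0705e-6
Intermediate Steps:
1/(-934530 + s(424, -271)) = 1/(-934530 + 424) = 1/(-934106) = -1/934106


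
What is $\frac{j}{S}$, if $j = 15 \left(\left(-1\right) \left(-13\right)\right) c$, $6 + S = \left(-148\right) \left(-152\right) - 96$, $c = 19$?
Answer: $\frac{3705}{22394} \approx 0.16545$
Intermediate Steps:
$S = 22394$ ($S = -6 - -22400 = -6 + \left(22496 - 96\right) = -6 + 22400 = 22394$)
$j = 3705$ ($j = 15 \left(\left(-1\right) \left(-13\right)\right) 19 = 15 \cdot 13 \cdot 19 = 195 \cdot 19 = 3705$)
$\frac{j}{S} = \frac{3705}{22394}$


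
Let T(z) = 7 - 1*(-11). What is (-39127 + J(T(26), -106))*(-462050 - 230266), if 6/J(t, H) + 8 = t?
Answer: 135439163712/5 ≈ 2.7088e+10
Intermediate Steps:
T(z) = 18 (T(z) = 7 + 11 = 18)
J(t, H) = 6/(-8 + t)
(-39127 + J(T(26), -106))*(-462050 - 230266) = (-39127 + 6/(-8 + 18))*(-462050 - 230266) = (-39127 + 6/10)*(-692316) = (-39127 + 6*(⅒))*(-692316) = (-39127 + ⅗)*(-692316) = -195632/5*(-692316) = 135439163712/5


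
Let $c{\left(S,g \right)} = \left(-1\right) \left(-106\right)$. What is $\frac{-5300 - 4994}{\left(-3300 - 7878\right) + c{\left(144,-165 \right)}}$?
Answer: $\frac{5147}{5536} \approx 0.92973$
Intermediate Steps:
$c{\left(S,g \right)} = 106$
$\frac{-5300 - 4994}{\left(-3300 - 7878\right) + c{\left(144,-165 \right)}} = \frac{-5300 - 4994}{\left(-3300 - 7878\right) + 106} = - \frac{10294}{-11178 + 106} = - \frac{10294}{-11072} = \left(-10294\right) \left(- \frac{1}{11072}\right) = \frac{5147}{5536}$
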